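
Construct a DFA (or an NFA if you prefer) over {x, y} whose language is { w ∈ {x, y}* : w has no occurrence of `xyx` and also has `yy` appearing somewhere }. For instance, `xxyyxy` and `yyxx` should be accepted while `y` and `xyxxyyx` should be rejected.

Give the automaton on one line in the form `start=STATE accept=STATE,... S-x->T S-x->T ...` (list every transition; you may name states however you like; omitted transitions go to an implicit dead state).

Run two small machines in parallel and take their product. One (4 states) tracks partial matches of the forbidden pattern `xyx`; the other (3 states) tracks whether and how much of `yy` has been seen. Each combined state is a pair, one component from each; accept when both components accept.
        x   y  
>  S0   S1  S2 
   S1   S1  S3 
   S2   S1  S4 
   S3   S5  S4 
 * S4   S6  S4 
   S5   S5  S7 
 * S6   S6  S8 
   S7   S5  S9 
 * S8   S9  S4 
   S9   S9  S9 
(> = start, * = accepting)

start=S0 accept=S4,S6,S8 S0-x->S1 S0-y->S2 S1-x->S1 S1-y->S3 S2-x->S1 S2-y->S4 S3-x->S5 S3-y->S4 S4-x->S6 S4-y->S4 S5-x->S5 S5-y->S7 S6-x->S6 S6-y->S8 S7-x->S5 S7-y->S9 S8-x->S9 S8-y->S4 S9-x->S9 S9-y->S9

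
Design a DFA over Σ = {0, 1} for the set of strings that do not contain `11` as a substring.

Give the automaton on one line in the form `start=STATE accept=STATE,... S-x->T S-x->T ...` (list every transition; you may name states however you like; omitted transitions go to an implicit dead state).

This is the complement of 'contains `11`'. Use the same substring-matching states — s0 through s2 holding how much of `11` has just been matched — but flip the accepting set: everything except the trap s2 accepts.
3 states suffice.
        0   1  
>* s0   s0  s1 
 * s1   s0  s2 
   s2   s2  s2 
(> = start, * = accepting)

start=s0 accept=s0,s1 s0-0->s0 s0-1->s1 s1-0->s0 s1-1->s2 s2-0->s2 s2-1->s2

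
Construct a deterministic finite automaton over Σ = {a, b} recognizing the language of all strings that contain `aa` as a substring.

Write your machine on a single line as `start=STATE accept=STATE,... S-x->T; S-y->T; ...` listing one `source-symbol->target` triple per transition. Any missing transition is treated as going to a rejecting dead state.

start=q0; accept=q2; q0-a->q1; q0-b->q0; q1-a->q2; q1-b->q0; q2-a->q2; q2-b->q2

Track how much of `aa` has been matched so far: state q0 is no progress, q2 is the absorbing accept state reached once `aa` has occurred. Intermediate states record partial matches; on a mismatch, fall back to the longest reusable overlap.
A 3-state machine:
        a   b  
>  q0   q1  q0 
   q1   q2  q0 
 * q2   q2  q2 
(> = start, * = accepting)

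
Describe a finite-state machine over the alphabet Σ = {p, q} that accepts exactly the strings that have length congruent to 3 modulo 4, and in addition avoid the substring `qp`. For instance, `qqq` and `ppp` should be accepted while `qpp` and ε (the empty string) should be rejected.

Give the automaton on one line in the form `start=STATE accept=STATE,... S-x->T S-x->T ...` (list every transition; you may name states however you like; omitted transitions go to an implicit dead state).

Build one automaton per condition and run them in lockstep. The first has 4 states tracking the input length modulo 4; the second has 3 states tracking partial matches of the forbidden pattern `qp`. A product state is a pair (one from each), accepting exactly when both do.
       p  q 
>  A   B  C 
   B   D  E 
   C   F  E 
   D   G  H 
   E   I  H 
   F   I  I 
 * G   A  J 
 * H   K  J 
   I   K  K 
   J   L  C 
   K   L  L 
   L   F  F 
(> = start, * = accepting)

start=A accept=G,H A-p->B A-q->C B-p->D B-q->E C-p->F C-q->E D-p->G D-q->H E-p->I E-q->H F-p->I F-q->I G-p->A G-q->J H-p->K H-q->J I-p->K I-q->K J-p->L J-q->C K-p->L K-q->L L-p->F L-q->F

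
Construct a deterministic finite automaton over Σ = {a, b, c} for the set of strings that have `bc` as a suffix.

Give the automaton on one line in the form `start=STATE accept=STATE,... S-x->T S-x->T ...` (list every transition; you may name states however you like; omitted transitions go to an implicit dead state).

start=S0 accept=S2 S0-a->S0 S0-b->S1 S0-c->S0 S1-a->S0 S1-b->S1 S1-c->S2 S2-a->S0 S2-b->S1 S2-c->S0

Remember how much of `bc` the current input suffix matches. State S0 means no match yet; S1 means the last symbol is `b`; S2 means the last 2 symbols are `bc`. Only S2 accepts. On a mismatch, fall back to the longest proper suffix that is still a prefix of `bc`.
With 3 states:
        a   b   c  
>  S0   S0  S1  S0 
   S1   S0  S1  S2 
 * S2   S0  S1  S0 
(> = start, * = accepting)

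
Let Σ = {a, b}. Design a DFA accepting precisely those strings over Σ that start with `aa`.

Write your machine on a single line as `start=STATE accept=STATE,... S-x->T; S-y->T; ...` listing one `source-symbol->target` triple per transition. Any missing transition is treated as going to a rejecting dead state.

Walk along `aa` while the input agrees: from S0 take `a` to S1, and so on. Any deviation drops to the rejecting sink S3. Once S2 is reached the prefix is confirmed and every continuation is accepted.
        a   b  
>  S0   S1  S3 
   S1   S2  S3 
 * S2   S2  S2 
   S3   S3  S3 
(> = start, * = accepting)

start=S0; accept=S2; S0-a->S1; S0-b->S3; S1-a->S2; S1-b->S3; S2-a->S2; S2-b->S2; S3-a->S3; S3-b->S3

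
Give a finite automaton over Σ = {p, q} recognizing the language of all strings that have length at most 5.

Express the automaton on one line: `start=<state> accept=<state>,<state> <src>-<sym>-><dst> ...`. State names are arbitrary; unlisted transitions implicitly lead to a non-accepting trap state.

We only need to distinguish lengths 0, 1, …, 5, and '>5'. Chain s0 → s1 → s2 → s3 → s4 → s5 → s6 on every symbol, with s6 looping. Accepting states: {s0, s1, s2, s3, s4, s5}.
A 7-state machine:
        p   q  
>* s0   s1  s1 
 * s1   s2  s2 
 * s2   s3  s3 
 * s3   s4  s4 
 * s4   s5  s5 
 * s5   s6  s6 
   s6   s6  s6 
(> = start, * = accepting)

start=s0 accept=s0,s1,s2,s3,s4,s5 s0-p->s1 s0-q->s1 s1-p->s2 s1-q->s2 s2-p->s3 s2-q->s3 s3-p->s4 s3-q->s4 s4-p->s5 s4-q->s5 s5-p->s6 s5-q->s6 s6-p->s6 s6-q->s6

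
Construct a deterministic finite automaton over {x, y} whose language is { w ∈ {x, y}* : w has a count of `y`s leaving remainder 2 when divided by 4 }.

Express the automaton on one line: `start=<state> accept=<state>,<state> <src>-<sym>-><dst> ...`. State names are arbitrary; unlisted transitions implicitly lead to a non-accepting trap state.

Keep the running count of `y`s modulo 4: each `y` advances along the cycle s0 → s1 → s2 → s3 → s0 while other symbols loop. Accept at s2.
A 4-state machine:
        x   y  
>  s0   s0  s1 
   s1   s1  s2 
 * s2   s2  s3 
   s3   s3  s0 
(> = start, * = accepting)

start=s0 accept=s2 s0-x->s0 s0-y->s1 s1-x->s1 s1-y->s2 s2-x->s2 s2-y->s3 s3-x->s3 s3-y->s0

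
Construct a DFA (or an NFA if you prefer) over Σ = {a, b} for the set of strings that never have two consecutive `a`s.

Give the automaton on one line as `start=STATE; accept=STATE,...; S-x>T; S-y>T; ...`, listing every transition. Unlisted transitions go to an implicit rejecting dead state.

This is the complement of 'contains `aa`'. Use the same substring-matching states — S0 through S2 holding how much of `aa` has just been matched — but flip the accepting set: everything except the trap S2 accepts.
3 states suffice.
        a   b  
>* S0   S1  S0 
 * S1   S2  S0 
   S2   S2  S2 
(> = start, * = accepting)

start=S0; accept=S0,S1; S0-a>S1; S0-b>S0; S1-a>S2; S1-b>S0; S2-a>S2; S2-b>S2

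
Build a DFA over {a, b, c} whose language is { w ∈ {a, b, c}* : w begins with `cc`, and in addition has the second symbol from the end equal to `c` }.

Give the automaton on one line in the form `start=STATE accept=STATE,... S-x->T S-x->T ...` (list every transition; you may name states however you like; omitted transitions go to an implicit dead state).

start=q0 accept=q3,q4 q0-a->q1 q0-b->q1 q0-c->q2 q1-a->q1 q1-b->q1 q1-c->q1 q2-a->q1 q2-b->q1 q2-c->q3 q3-a->q4 q3-b->q4 q3-c->q3 q4-a->q5 q4-b->q5 q4-c->q6 q5-a->q5 q5-b->q5 q5-c->q6 q6-a->q4 q6-b->q4 q6-c->q3

Handle the two conditions separately and then intersect. The first has 4 states tracking whether the input so far still matches the prefix `cc`; the second has 13 states tracking the last 2 symbols read. A product state is a pair (one from each), accepting exactly when both do. Minimizing collapses redundant product states.
With 7 states:
        a   b   c  
>  q0   q1  q1  q2 
   q1   q1  q1  q1 
   q2   q1  q1  q3 
 * q3   q4  q4  q3 
 * q4   q5  q5  q6 
   q5   q5  q5  q6 
   q6   q4  q4  q3 
(> = start, * = accepting)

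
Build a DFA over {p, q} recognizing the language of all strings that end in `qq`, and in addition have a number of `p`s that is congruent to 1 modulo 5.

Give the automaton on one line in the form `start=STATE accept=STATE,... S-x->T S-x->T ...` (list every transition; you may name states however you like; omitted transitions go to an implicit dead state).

Handle the two conditions separately and then intersect. One (3 states) tracks how much of the suffix `qq` has currently been matched; the other (5 states) tracks the count of `p`s modulo 5. Each combined state is a pair, one component from each; accept when both components accept. After merging equivalent states the machine shrinks.
With 7 states:
        p   q  
>  S0   S1  S0 
   S1   S2  S3 
   S2   S4  S2 
   S3   S2  S5 
   S4   S6  S4 
 * S5   S2  S5 
   S6   S0  S6 
(> = start, * = accepting)

start=S0 accept=S5 S0-p->S1 S0-q->S0 S1-p->S2 S1-q->S3 S2-p->S4 S2-q->S2 S3-p->S2 S3-q->S5 S4-p->S6 S4-q->S4 S5-p->S2 S5-q->S5 S6-p->S0 S6-q->S6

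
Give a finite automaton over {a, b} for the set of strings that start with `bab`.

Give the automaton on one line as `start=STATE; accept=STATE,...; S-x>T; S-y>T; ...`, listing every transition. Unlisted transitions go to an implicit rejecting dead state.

start=q0; accept=q3; q0-a>q4; q0-b>q1; q1-a>q2; q1-b>q4; q2-a>q4; q2-b>q3; q3-a>q3; q3-b>q3; q4-a>q4; q4-b>q4

Walk along `bab` while the input agrees: from q0 take `b` to q1, and so on. Any deviation drops to the rejecting sink q4. Once q3 is reached the prefix is confirmed and every continuation is accepted.
With 5 states:
        a   b  
>  q0   q4  q1 
   q1   q2  q4 
   q2   q4  q3 
 * q3   q3  q3 
   q4   q4  q4 
(> = start, * = accepting)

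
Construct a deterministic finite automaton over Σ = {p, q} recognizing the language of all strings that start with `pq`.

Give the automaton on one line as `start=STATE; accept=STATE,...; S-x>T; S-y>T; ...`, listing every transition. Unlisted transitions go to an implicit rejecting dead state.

Walk along `pq` while the input agrees: from s0 take `p` to s1, and so on. Any deviation drops to the rejecting sink s3. Once s2 is reached the prefix is confirmed and every continuation is accepted.
        p   q  
>  s0   s1  s3 
   s1   s3  s2 
 * s2   s2  s2 
   s3   s3  s3 
(> = start, * = accepting)

start=s0; accept=s2; s0-p>s1; s0-q>s3; s1-p>s3; s1-q>s2; s2-p>s2; s2-q>s2; s3-p>s3; s3-q>s3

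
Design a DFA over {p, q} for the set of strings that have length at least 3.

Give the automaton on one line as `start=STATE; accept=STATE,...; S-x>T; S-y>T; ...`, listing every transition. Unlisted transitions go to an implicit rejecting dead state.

Count input length up to 4: every symbol moves from A toward E, which means 'more than 3' and absorbs. Accept from {D, E}.
       p  q 
>  A   B  B 
   B   C  C 
   C   D  D 
 * D   E  E 
 * E   E  E 
(> = start, * = accepting)

start=A; accept=D,E; A-p>B; A-q>B; B-p>C; B-q>C; C-p>D; C-q>D; D-p>E; D-q>E; E-p>E; E-q>E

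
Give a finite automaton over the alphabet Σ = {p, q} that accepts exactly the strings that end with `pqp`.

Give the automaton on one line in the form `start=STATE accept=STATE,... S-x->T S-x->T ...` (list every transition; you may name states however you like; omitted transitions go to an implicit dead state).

start=A accept=D A-p->B A-q->A B-p->B B-q->C C-p->D C-q->A D-p->B D-q->C

Let each state record the length of the longest suffix of the input read so far that is also a prefix of `pqp`. B means the last symbol is `p`; C means the last 2 symbols are `pq`; D means the last 3 symbols are `pqp`. Accept only at D, where the string currently ends in `pqp`.
A 4-state machine:
       p  q 
>  A   B  A 
   B   B  C 
   C   D  A 
 * D   B  C 
(> = start, * = accepting)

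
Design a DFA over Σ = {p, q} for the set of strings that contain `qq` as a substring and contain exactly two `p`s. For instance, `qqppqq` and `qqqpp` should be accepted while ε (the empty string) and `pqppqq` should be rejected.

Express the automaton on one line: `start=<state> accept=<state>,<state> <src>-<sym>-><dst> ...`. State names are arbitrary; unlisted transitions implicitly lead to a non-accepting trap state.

start=A accept=K A-p->B A-q->C B-p->D B-q->E C-p->B C-q->F D-p->G D-q->H E-p->D E-q->I F-p->I F-q->F G-p->G G-q->J H-p->G H-q->K I-p->K I-q->I J-p->G J-q->L K-p->L K-q->K L-p->L L-q->L

Build one automaton per condition and run them in lockstep. One (3 states) tracks whether and how much of `qq` has been seen; the other (4 states) tracks the count of `p`s, saturating at 3. Each combined state is a pair, one component from each; accept when both components accept.
With 12 states:
       p  q 
>  A   B  C 
   B   D  E 
   C   B  F 
   D   G  H 
   E   D  I 
   F   I  F 
   G   G  J 
   H   G  K 
   I   K  I 
   J   G  L 
 * K   L  K 
   L   L  L 
(> = start, * = accepting)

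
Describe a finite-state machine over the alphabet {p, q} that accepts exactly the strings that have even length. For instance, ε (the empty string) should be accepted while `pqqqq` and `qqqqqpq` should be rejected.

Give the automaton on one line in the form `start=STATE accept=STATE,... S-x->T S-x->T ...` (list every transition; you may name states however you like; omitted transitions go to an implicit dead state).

Count input length modulo 2: every symbol advances one step around the cycle S0 → S1 → S0. Accept at S0.
2 states suffice.
        p   q  
>* S0   S1  S1 
   S1   S0  S0 
(> = start, * = accepting)

start=S0 accept=S0 S0-p->S1 S0-q->S1 S1-p->S0 S1-q->S0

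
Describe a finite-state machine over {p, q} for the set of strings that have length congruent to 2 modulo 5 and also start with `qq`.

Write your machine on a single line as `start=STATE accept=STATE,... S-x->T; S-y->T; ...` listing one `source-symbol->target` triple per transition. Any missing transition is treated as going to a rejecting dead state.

Run two small machines in parallel and take their product. One (5 states) tracks the input length modulo 5; the other (4 states) tracks whether the input so far still matches the prefix `qq`. Each combined state is a pair, one component from each; accept when both components accept. Equivalent product states are then merged.
An 8-state machine:
        p   q  
>  S0   S1  S2 
   S1   S1  S1 
   S2   S1  S3 
 * S3   S4  S4 
   S4   S5  S5 
   S5   S6  S6 
   S6   S7  S7 
   S7   S3  S3 
(> = start, * = accepting)

start=S0; accept=S3; S0-p->S1; S0-q->S2; S1-p->S1; S1-q->S1; S2-p->S1; S2-q->S3; S3-p->S4; S3-q->S4; S4-p->S5; S4-q->S5; S5-p->S6; S5-q->S6; S6-p->S7; S6-q->S7; S7-p->S3; S7-q->S3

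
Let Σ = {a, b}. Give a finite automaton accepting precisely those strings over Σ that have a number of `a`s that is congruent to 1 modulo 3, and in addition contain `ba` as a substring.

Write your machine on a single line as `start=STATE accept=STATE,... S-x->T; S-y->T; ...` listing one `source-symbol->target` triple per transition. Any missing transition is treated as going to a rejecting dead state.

Build one automaton per condition and run them in lockstep. One (3 states) tracks the count of `a`s modulo 3; the other (3 states) tracks whether and how much of `ba` has been seen. Each combined state is a pair, one component from each; accept when both components accept.
A 9-state machine:
        a   b  
>  q0   q1  q2 
   q1   q3  q4 
   q2   q5  q2 
   q3   q0  q6 
   q4   q7  q4 
 * q5   q7  q5 
   q6   q8  q6 
   q7   q8  q7 
   q8   q5  q8 
(> = start, * = accepting)

start=q0; accept=q5; q0-a->q1; q0-b->q2; q1-a->q3; q1-b->q4; q2-a->q5; q2-b->q2; q3-a->q0; q3-b->q6; q4-a->q7; q4-b->q4; q5-a->q7; q5-b->q5; q6-a->q8; q6-b->q6; q7-a->q8; q7-b->q7; q8-a->q5; q8-b->q8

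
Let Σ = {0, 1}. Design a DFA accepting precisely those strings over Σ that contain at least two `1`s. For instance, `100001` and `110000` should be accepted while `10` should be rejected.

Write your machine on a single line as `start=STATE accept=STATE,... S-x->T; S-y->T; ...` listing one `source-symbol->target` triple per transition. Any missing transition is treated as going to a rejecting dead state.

start=A; accept=C,D; A-0->A; A-1->B; B-0->B; B-1->C; C-0->C; C-1->D; D-0->D; D-1->D

Count `1`s, saturating at 3: states A through C mean 0 through 2 `1`s seen; D means more than 2. Each `1` increments (capped at D); other symbols loop. Accept from {C, D}.
4 states suffice.
       0  1 
>  A   A  B 
   B   B  C 
 * C   C  D 
 * D   D  D 
(> = start, * = accepting)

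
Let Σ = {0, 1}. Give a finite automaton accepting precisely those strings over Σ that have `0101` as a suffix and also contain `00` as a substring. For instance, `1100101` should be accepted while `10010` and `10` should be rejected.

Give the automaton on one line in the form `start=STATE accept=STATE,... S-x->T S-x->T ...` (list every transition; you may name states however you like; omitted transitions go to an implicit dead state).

start=q0 accept=q9 q0-0->q1 q0-1->q0 q1-0->q2 q1-1->q3 q2-0->q2 q2-1->q4 q3-0->q5 q3-1->q0 q4-0->q6 q4-1->q7 q5-0->q2 q5-1->q8 q6-0->q2 q6-1->q9 q7-0->q2 q7-1->q7 q8-0->q5 q8-1->q0 q9-0->q6 q9-1->q7

Build one automaton per condition and run them in lockstep. The first has 5 states tracking how much of the suffix `0101` has currently been matched; the second has 3 states tracking whether and how much of `00` has been seen. A product state is a pair (one from each), accepting exactly when both do.
A 10-state machine:
        0   1  
>  q0   q1  q0 
   q1   q2  q3 
   q2   q2  q4 
   q3   q5  q0 
   q4   q6  q7 
   q5   q2  q8 
   q6   q2  q9 
   q7   q2  q7 
   q8   q5  q0 
 * q9   q6  q7 
(> = start, * = accepting)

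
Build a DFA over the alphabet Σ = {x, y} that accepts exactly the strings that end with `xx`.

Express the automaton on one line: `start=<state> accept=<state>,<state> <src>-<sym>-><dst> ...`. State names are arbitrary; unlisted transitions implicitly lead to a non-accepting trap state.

Let each state record the length of the longest suffix of the input read so far that is also a prefix of `xx`. s1 means the last symbol is `x`; s2 means the last 2 symbols are `xx`. Accept only at s2, where the string currently ends in `xx`.
        x   y  
>  s0   s1  s0 
   s1   s2  s0 
 * s2   s2  s0 
(> = start, * = accepting)

start=s0 accept=s2 s0-x->s1 s0-y->s0 s1-x->s2 s1-y->s0 s2-x->s2 s2-y->s0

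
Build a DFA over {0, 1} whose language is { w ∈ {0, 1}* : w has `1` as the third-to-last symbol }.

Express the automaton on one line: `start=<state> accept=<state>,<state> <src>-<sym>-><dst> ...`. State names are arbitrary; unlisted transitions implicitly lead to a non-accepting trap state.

A DFA must remember the last 3 symbols (since which symbol is third-to-last isn't known until the input ends). Use one state per possible window of the last ≤3 symbols; accept from those whose window starts with `1`.
15 states suffice.
          0    1  
>  S0     S1   S2 
   S1     S3   S4 
   S2     S5   S6 
   S3     S7   S8 
   S4     S9  S10 
   S5    S11  S12 
   S6    S13  S14 
   S7     S7   S8 
   S8     S9  S10 
   S9    S11  S12 
   S10   S13  S14 
 * S11    S7   S8 
 * S12    S9  S10 
 * S13   S11  S12 
 * S14   S13  S14 
(> = start, * = accepting)

start=S0 accept=S11,S12,S13,S14 S0-0->S1 S0-1->S2 S1-0->S3 S1-1->S4 S2-0->S5 S2-1->S6 S3-0->S7 S3-1->S8 S4-0->S9 S4-1->S10 S5-0->S11 S5-1->S12 S6-0->S13 S6-1->S14 S7-0->S7 S7-1->S8 S8-0->S9 S8-1->S10 S9-0->S11 S9-1->S12 S10-0->S13 S10-1->S14 S11-0->S7 S11-1->S8 S12-0->S9 S12-1->S10 S13-0->S11 S13-1->S12 S14-0->S13 S14-1->S14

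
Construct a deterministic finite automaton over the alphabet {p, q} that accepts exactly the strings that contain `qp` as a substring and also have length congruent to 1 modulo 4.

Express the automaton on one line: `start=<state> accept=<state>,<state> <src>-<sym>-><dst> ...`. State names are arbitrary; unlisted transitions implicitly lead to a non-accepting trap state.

Run two small machines in parallel and take their product. One (3 states) tracks whether and how much of `qp` has been seen; the other (4 states) tracks the input length modulo 4. Each combined state is a pair, one component from each; accept when both components accept.
A 12-state machine:
          p    q  
>  s0     s1   s2 
   s1     s3   s4 
   s2     s5   s4 
   s3     s6   s7 
   s4     s8   s7 
   s5     s8   s8 
   s6     s0   s9 
   s7    s10   s9 
   s8    s10  s10 
   s9    s11   s2 
   s10   s11  s11 
 * s11    s5   s5 
(> = start, * = accepting)

start=s0 accept=s11 s0-p->s1 s0-q->s2 s1-p->s3 s1-q->s4 s2-p->s5 s2-q->s4 s3-p->s6 s3-q->s7 s4-p->s8 s4-q->s7 s5-p->s8 s5-q->s8 s6-p->s0 s6-q->s9 s7-p->s10 s7-q->s9 s8-p->s10 s8-q->s10 s9-p->s11 s9-q->s2 s10-p->s11 s10-q->s11 s11-p->s5 s11-q->s5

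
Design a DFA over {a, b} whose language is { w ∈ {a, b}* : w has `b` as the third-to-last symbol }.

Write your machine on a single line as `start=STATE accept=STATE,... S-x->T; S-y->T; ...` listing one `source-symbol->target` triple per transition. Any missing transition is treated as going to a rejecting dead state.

start=S0; accept=S11,S12,S13,S14; S0-a->S1; S0-b->S2; S1-a->S3; S1-b->S4; S2-a->S5; S2-b->S6; S3-a->S7; S3-b->S8; S4-a->S9; S4-b->S10; S5-a->S11; S5-b->S12; S6-a->S13; S6-b->S14; S7-a->S7; S7-b->S8; S8-a->S9; S8-b->S10; S9-a->S11; S9-b->S12; S10-a->S13; S10-b->S14; S11-a->S7; S11-b->S8; S12-a->S9; S12-b->S10; S13-a->S11; S13-b->S12; S14-a->S13; S14-b->S14

Because acceptance depends on a position counted from the end, the machine has to buffer the most recent 3 symbols. Make each state the string of the last up-to-3 symbols read; on input `x` shift the window left and append `x`. Accept when the buffered window has length 3 and begins with `b`.
15 states suffice.
          a    b  
>  S0     S1   S2 
   S1     S3   S4 
   S2     S5   S6 
   S3     S7   S8 
   S4     S9  S10 
   S5    S11  S12 
   S6    S13  S14 
   S7     S7   S8 
   S8     S9  S10 
   S9    S11  S12 
   S10   S13  S14 
 * S11    S7   S8 
 * S12    S9  S10 
 * S13   S11  S12 
 * S14   S13  S14 
(> = start, * = accepting)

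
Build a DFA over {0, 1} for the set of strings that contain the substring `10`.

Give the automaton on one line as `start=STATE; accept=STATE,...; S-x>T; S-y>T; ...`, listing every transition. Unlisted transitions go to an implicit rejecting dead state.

start=q0; accept=q2; q0-0>q0; q0-1>q1; q1-0>q2; q1-1>q1; q2-0>q2; q2-1>q2

Track how much of `10` has been matched so far: state q0 is no progress, q2 is the absorbing accept state reached once `10` has occurred. Intermediate states record partial matches; on a mismatch, fall back to the longest reusable overlap.
With 3 states:
        0   1  
>  q0   q0  q1 
   q1   q2  q1 
 * q2   q2  q2 
(> = start, * = accepting)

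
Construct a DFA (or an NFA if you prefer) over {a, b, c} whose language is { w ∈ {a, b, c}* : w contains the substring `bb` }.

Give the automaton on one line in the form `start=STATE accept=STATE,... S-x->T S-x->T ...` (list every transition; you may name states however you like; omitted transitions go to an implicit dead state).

start=q0 accept=q2 q0-a->q0 q0-b->q1 q0-c->q0 q1-a->q0 q1-b->q2 q1-c->q0 q2-a->q2 q2-b->q2 q2-c->q2

States q0..q1 record the length of the longest prefix of `bb` that matches the current input suffix. Reaching q2 means `bb` has been seen, and we stay there forever. Accept from q2.
With 3 states:
        a   b   c  
>  q0   q0  q1  q0 
   q1   q0  q2  q0 
 * q2   q2  q2  q2 
(> = start, * = accepting)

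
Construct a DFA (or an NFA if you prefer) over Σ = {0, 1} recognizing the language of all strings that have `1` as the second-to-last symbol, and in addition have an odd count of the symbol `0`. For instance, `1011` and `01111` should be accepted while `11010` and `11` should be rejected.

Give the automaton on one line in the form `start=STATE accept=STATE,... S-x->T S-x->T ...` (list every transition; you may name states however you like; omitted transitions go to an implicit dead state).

Run two small machines in parallel and take their product. The first has 7 states tracking the last 2 symbols read; the second has 2 states tracking the count of `0`s modulo 2. A product state is a pair (one from each), accepting exactly when both do.
With 11 states:
          0    1  
>  s0     s1   s2 
   s1     s3   s4 
   s2     s5   s6 
   s3     s7   s8 
   s4     s9  s10 
 * s5     s3   s4 
   s6     s5   s6 
   s7     s3   s4 
   s8     s5   s6 
   s9     s7   s8 
 * s10    s9  s10 
(> = start, * = accepting)

start=s0 accept=s5,s10 s0-0->s1 s0-1->s2 s1-0->s3 s1-1->s4 s2-0->s5 s2-1->s6 s3-0->s7 s3-1->s8 s4-0->s9 s4-1->s10 s5-0->s3 s5-1->s4 s6-0->s5 s6-1->s6 s7-0->s3 s7-1->s4 s8-0->s5 s8-1->s6 s9-0->s7 s9-1->s8 s10-0->s9 s10-1->s10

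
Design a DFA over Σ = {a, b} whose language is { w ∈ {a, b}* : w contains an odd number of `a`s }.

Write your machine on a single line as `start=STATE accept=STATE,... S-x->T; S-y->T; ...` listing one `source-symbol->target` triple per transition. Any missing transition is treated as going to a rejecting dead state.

start=S0; accept=S1; S0-a->S1; S0-b->S0; S1-a->S0; S1-b->S1

The only thing that matters is how many `a`s have appeared, reduced mod 2. Use one state per residue: S0 for 0, …, S1 for 1. Reading `a` moves to the next residue; anything else stays put. S1 is accepting.
A 2-state machine:
        a   b  
>  S0   S1  S0 
 * S1   S0  S1 
(> = start, * = accepting)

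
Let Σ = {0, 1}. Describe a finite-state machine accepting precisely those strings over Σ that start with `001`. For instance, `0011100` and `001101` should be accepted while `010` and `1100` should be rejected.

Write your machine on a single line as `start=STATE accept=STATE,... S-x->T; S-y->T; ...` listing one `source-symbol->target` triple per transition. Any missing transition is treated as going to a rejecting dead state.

Walk along `001` while the input agrees: from q0 take `0` to q1, and so on. Any deviation drops to the rejecting sink q4. Once q3 is reached the prefix is confirmed and every continuation is accepted.
        0   1  
>  q0   q1  q4 
   q1   q2  q4 
   q2   q4  q3 
 * q3   q3  q3 
   q4   q4  q4 
(> = start, * = accepting)

start=q0; accept=q3; q0-0->q1; q0-1->q4; q1-0->q2; q1-1->q4; q2-0->q4; q2-1->q3; q3-0->q3; q3-1->q3; q4-0->q4; q4-1->q4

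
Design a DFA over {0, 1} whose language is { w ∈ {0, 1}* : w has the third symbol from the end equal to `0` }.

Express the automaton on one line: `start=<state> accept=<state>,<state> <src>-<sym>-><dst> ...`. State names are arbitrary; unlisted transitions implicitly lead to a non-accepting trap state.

start=q0 accept=q7,q8,q9,q10 q0-0->q1 q0-1->q2 q1-0->q3 q1-1->q4 q2-0->q5 q2-1->q6 q3-0->q7 q3-1->q8 q4-0->q9 q4-1->q10 q5-0->q11 q5-1->q12 q6-0->q13 q6-1->q14 q7-0->q7 q7-1->q8 q8-0->q9 q8-1->q10 q9-0->q11 q9-1->q12 q10-0->q13 q10-1->q14 q11-0->q7 q11-1->q8 q12-0->q9 q12-1->q10 q13-0->q11 q13-1->q12 q14-0->q13 q14-1->q14

A DFA must remember the last 3 symbols (since which symbol is third-to-last isn't known until the input ends). Use one state per possible window of the last ≤3 symbols; accept from those whose window starts with `0`.
15 states suffice.
          0    1  
>  q0     q1   q2 
   q1     q3   q4 
   q2     q5   q6 
   q3     q7   q8 
   q4     q9  q10 
   q5    q11  q12 
   q6    q13  q14 
 * q7     q7   q8 
 * q8     q9  q10 
 * q9    q11  q12 
 * q10   q13  q14 
   q11    q7   q8 
   q12    q9  q10 
   q13   q11  q12 
   q14   q13  q14 
(> = start, * = accepting)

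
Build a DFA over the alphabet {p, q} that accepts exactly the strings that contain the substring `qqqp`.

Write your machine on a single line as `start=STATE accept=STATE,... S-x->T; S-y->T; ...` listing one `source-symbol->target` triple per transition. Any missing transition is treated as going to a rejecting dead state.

start=A; accept=E; A-p->A; A-q->B; B-p->A; B-q->C; C-p->A; C-q->D; D-p->E; D-q->D; E-p->E; E-q->E

States A..D record the length of the longest prefix of `qqqp` that matches the current input suffix. Reaching E means `qqqp` has been seen, and we stay there forever. Accept from E.
A 5-state machine:
       p  q 
>  A   A  B 
   B   A  C 
   C   A  D 
   D   E  D 
 * E   E  E 
(> = start, * = accepting)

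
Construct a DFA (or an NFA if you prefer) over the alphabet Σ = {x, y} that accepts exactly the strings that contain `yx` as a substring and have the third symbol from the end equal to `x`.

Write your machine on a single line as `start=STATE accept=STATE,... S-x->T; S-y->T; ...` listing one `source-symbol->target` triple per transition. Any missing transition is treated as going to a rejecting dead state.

Build one automaton per condition and run them in lockstep. The first has 3 states tracking whether and how much of `yx` has been seen; the second has 15 states tracking the last 3 symbols read. A product state is a pair (one from each), accepting exactly when both do. Equivalent product states are then merged.
11 states suffice.
          x    y  
>  s0     s1   s2 
   s1     s1   s3 
   s2     s4   s2 
   s3     s5   s2 
   s4     s6   s7 
 * s5     s6   s7 
   s6     s8   s9 
   s7     s5  s10 
 * s8     s8   s9 
 * s9     s5  s10 
 * s10    s4   s2 
(> = start, * = accepting)

start=s0; accept=s5,s8,s9,s10; s0-x->s1; s0-y->s2; s1-x->s1; s1-y->s3; s2-x->s4; s2-y->s2; s3-x->s5; s3-y->s2; s4-x->s6; s4-y->s7; s5-x->s6; s5-y->s7; s6-x->s8; s6-y->s9; s7-x->s5; s7-y->s10; s8-x->s8; s8-y->s9; s9-x->s5; s9-y->s10; s10-x->s4; s10-y->s2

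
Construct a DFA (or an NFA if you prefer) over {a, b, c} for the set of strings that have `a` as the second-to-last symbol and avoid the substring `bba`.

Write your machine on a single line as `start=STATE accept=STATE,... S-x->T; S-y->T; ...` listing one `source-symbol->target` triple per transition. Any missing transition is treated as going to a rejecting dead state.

Run two small machines in parallel and take their product. One (13 states) tracks the last 2 symbols read; the other (4 states) tracks partial matches of the forbidden pattern `bba`. Each combined state is a pair, one component from each; accept when both components accept. Minimizing collapses redundant product states.
8 states suffice.
        a   b   c  
>  q0   q1  q2  q0 
   q1   q3  q4  q5 
   q2   q1  q6  q0 
 * q3   q3  q4  q5 
 * q4   q1  q6  q0 
 * q5   q1  q2  q0 
   q6   q7  q6  q0 
   q7   q7  q7  q7 
(> = start, * = accepting)

start=q0; accept=q3,q4,q5; q0-a->q1; q0-b->q2; q0-c->q0; q1-a->q3; q1-b->q4; q1-c->q5; q2-a->q1; q2-b->q6; q2-c->q0; q3-a->q3; q3-b->q4; q3-c->q5; q4-a->q1; q4-b->q6; q4-c->q0; q5-a->q1; q5-b->q2; q5-c->q0; q6-a->q7; q6-b->q6; q6-c->q0; q7-a->q7; q7-b->q7; q7-c->q7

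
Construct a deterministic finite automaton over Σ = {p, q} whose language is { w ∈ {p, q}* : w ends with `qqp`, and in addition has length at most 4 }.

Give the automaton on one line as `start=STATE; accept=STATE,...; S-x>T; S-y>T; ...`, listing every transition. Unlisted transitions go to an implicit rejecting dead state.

start=A; accept=H; A-p>B; A-q>C; B-p>D; B-q>E; C-p>D; C-q>F; D-p>D; D-q>D; E-p>D; E-q>G; F-p>H; F-q>G; G-p>H; G-q>D; H-p>D; H-q>D

Build one automaton per condition and run them in lockstep. The first has 4 states tracking how much of the suffix `qqp` has currently been matched; the second has 6 states tracking the input length, saturating at 5. A product state is a pair (one from each), accepting exactly when both do. Minimizing collapses redundant product states.
With 8 states:
       p  q 
>  A   B  C 
   B   D  E 
   C   D  F 
   D   D  D 
   E   D  G 
   F   H  G 
   G   H  D 
 * H   D  D 
(> = start, * = accepting)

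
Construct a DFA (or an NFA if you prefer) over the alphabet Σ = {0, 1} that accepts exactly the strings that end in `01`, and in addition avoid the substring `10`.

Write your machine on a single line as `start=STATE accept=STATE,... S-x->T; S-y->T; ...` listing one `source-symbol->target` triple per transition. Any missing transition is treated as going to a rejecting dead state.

Build one automaton per condition and run them in lockstep. The first has 3 states tracking how much of the suffix `01` has currently been matched; the second has 3 states tracking partial matches of the forbidden pattern `10`. A product state is a pair (one from each), accepting exactly when both do. Equivalent product states are then merged.
A 4-state machine:
        0   1  
>  q0   q1  q2 
   q1   q1  q3 
   q2   q2  q2 
 * q3   q2  q2 
(> = start, * = accepting)

start=q0; accept=q3; q0-0->q1; q0-1->q2; q1-0->q1; q1-1->q3; q2-0->q2; q2-1->q2; q3-0->q2; q3-1->q2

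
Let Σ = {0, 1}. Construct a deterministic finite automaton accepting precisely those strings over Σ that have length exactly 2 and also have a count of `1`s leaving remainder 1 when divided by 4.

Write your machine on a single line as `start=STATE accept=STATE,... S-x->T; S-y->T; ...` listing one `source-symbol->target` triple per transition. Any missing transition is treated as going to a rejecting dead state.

Build one automaton per condition and run them in lockstep. The first has 4 states tracking the input length, saturating at 3; the second has 4 states tracking the count of `1`s modulo 4. A product state is a pair (one from each), accepting exactly when both do. Minimizing collapses redundant product states.
A 5-state machine:
        0   1  
>  S0   S1  S2 
   S1   S3  S4 
   S2   S4  S3 
   S3   S3  S3 
 * S4   S3  S3 
(> = start, * = accepting)

start=S0; accept=S4; S0-0->S1; S0-1->S2; S1-0->S3; S1-1->S4; S2-0->S4; S2-1->S3; S3-0->S3; S3-1->S3; S4-0->S3; S4-1->S3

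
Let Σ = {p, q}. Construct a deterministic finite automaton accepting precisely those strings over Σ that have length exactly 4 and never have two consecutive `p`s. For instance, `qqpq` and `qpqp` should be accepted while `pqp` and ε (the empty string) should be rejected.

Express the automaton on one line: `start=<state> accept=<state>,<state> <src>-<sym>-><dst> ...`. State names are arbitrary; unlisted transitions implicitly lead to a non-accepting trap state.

Build one automaton per condition and run them in lockstep. One (6 states) tracks the input length, saturating at 5; the other (3 states) tracks partial matches of the forbidden pattern `pp`. Each combined state is a pair, one component from each; accept when both components accept. Minimizing collapses redundant product states.
A 9-state machine:
        p   q  
>  s0   s1  s2 
   s1   s3  s4 
   s2   s5  s4 
   s3   s3  s3 
   s4   s6  s7 
   s5   s3  s7 
   s6   s3  s8 
   s7   s8  s8 
 * s8   s3  s3 
(> = start, * = accepting)

start=s0 accept=s8 s0-p->s1 s0-q->s2 s1-p->s3 s1-q->s4 s2-p->s5 s2-q->s4 s3-p->s3 s3-q->s3 s4-p->s6 s4-q->s7 s5-p->s3 s5-q->s7 s6-p->s3 s6-q->s8 s7-p->s8 s7-q->s8 s8-p->s3 s8-q->s3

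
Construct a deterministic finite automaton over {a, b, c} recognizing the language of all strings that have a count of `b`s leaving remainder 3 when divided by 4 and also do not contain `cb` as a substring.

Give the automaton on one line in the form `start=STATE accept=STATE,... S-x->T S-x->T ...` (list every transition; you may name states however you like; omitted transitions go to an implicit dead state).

Handle the two conditions separately and then intersect. The first has 4 states tracking the count of `b`s modulo 4; the second has 3 states tracking partial matches of the forbidden pattern `cb`. A product state is a pair (one from each), accepting exactly when both do. After merging equivalent states the machine shrinks.
        a   b   c  
>  s0   s0  s1  s2 
   s1   s1  s3  s4 
   s2   s0  s5  s2 
   s3   s3  s6  s7 
   s4   s1  s5  s4 
   s5   s5  s5  s5 
 * s6   s6  s0  s8 
   s7   s3  s5  s7 
 * s8   s6  s5  s8 
(> = start, * = accepting)

start=s0 accept=s6,s8 s0-a->s0 s0-b->s1 s0-c->s2 s1-a->s1 s1-b->s3 s1-c->s4 s2-a->s0 s2-b->s5 s2-c->s2 s3-a->s3 s3-b->s6 s3-c->s7 s4-a->s1 s4-b->s5 s4-c->s4 s5-a->s5 s5-b->s5 s5-c->s5 s6-a->s6 s6-b->s0 s6-c->s8 s7-a->s3 s7-b->s5 s7-c->s7 s8-a->s6 s8-b->s5 s8-c->s8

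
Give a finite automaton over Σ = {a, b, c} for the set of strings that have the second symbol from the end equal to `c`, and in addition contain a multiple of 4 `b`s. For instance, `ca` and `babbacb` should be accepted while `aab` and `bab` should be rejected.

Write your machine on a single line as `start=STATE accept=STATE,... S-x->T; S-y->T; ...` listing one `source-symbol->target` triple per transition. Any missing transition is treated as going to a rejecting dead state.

Run two small machines in parallel and take their product. One (13 states) tracks the last 2 symbols read; the other (4 states) tracks the count of `b`s modulo 4. Each combined state is a pair, one component from each; accept when both components accept. Minimizing collapses redundant product states.
With 8 states:
        a   b   c  
>  q0   q0  q1  q2 
   q1   q1  q3  q1 
   q2   q4  q1  q5 
   q3   q3  q6  q3 
 * q4   q0  q1  q2 
 * q5   q4  q1  q5 
   q6   q6  q0  q7 
   q7   q6  q4  q7 
(> = start, * = accepting)

start=q0; accept=q4,q5; q0-a->q0; q0-b->q1; q0-c->q2; q1-a->q1; q1-b->q3; q1-c->q1; q2-a->q4; q2-b->q1; q2-c->q5; q3-a->q3; q3-b->q6; q3-c->q3; q4-a->q0; q4-b->q1; q4-c->q2; q5-a->q4; q5-b->q1; q5-c->q5; q6-a->q6; q6-b->q0; q6-c->q7; q7-a->q6; q7-b->q4; q7-c->q7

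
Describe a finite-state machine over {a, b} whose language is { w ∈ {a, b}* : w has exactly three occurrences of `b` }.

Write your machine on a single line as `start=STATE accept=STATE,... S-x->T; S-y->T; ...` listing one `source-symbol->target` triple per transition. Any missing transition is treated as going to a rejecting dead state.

Only the number of `b`s matters, and only up to 4. Make a chain s0 → s1 → s2 → s3 → s4 advanced by each `b` (with s4 absorbing); every other symbol self-loops. The accepting set is {s3}.
With 5 states:
        a   b  
>  s0   s0  s1 
   s1   s1  s2 
   s2   s2  s3 
 * s3   s3  s4 
   s4   s4  s4 
(> = start, * = accepting)

start=s0; accept=s3; s0-a->s0; s0-b->s1; s1-a->s1; s1-b->s2; s2-a->s2; s2-b->s3; s3-a->s3; s3-b->s4; s4-a->s4; s4-b->s4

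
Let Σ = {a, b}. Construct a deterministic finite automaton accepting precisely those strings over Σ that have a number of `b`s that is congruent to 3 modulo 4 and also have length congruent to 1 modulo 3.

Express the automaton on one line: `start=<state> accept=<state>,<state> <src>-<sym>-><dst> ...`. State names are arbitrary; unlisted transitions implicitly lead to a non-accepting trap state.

Handle the two conditions separately and then intersect. One (4 states) tracks the count of `b`s modulo 4; the other (3 states) tracks the input length modulo 3. Each combined state is a pair, one component from each; accept when both components accept.
          a    b  
>  s0     s1   s2 
   s1     s3   s4 
   s2     s4   s5 
   s3     s0   s6 
   s4     s6   s7 
   s5     s7   s8 
   s6     s2   s9 
   s7     s9  s10 
   s8    s10   s1 
   s9     s5  s11 
 * s10   s11   s3 
   s11    s8   s0 
(> = start, * = accepting)

start=s0 accept=s10 s0-a->s1 s0-b->s2 s1-a->s3 s1-b->s4 s2-a->s4 s2-b->s5 s3-a->s0 s3-b->s6 s4-a->s6 s4-b->s7 s5-a->s7 s5-b->s8 s6-a->s2 s6-b->s9 s7-a->s9 s7-b->s10 s8-a->s10 s8-b->s1 s9-a->s5 s9-b->s11 s10-a->s11 s10-b->s3 s11-a->s8 s11-b->s0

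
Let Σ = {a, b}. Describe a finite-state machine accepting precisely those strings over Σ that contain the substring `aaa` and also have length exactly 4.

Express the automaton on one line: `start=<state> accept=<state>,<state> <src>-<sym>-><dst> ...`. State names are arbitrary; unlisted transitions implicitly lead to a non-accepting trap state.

Handle the two conditions separately and then intersect. One (4 states) tracks whether and how much of `aaa` has been seen; the other (6 states) tracks the input length, saturating at 5. Each combined state is a pair, one component from each; accept when both components accept. Minimizing collapses redundant product states.
A 9-state machine:
        a   b  
>  q0   q1  q2 
   q1   q3  q4 
   q2   q5  q4 
   q3   q6  q4 
   q4   q4  q4 
   q5   q7  q4 
   q6   q8  q8 
   q7   q8  q4 
 * q8   q4  q4 
(> = start, * = accepting)

start=q0 accept=q8 q0-a->q1 q0-b->q2 q1-a->q3 q1-b->q4 q2-a->q5 q2-b->q4 q3-a->q6 q3-b->q4 q4-a->q4 q4-b->q4 q5-a->q7 q5-b->q4 q6-a->q8 q6-b->q8 q7-a->q8 q7-b->q4 q8-a->q4 q8-b->q4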